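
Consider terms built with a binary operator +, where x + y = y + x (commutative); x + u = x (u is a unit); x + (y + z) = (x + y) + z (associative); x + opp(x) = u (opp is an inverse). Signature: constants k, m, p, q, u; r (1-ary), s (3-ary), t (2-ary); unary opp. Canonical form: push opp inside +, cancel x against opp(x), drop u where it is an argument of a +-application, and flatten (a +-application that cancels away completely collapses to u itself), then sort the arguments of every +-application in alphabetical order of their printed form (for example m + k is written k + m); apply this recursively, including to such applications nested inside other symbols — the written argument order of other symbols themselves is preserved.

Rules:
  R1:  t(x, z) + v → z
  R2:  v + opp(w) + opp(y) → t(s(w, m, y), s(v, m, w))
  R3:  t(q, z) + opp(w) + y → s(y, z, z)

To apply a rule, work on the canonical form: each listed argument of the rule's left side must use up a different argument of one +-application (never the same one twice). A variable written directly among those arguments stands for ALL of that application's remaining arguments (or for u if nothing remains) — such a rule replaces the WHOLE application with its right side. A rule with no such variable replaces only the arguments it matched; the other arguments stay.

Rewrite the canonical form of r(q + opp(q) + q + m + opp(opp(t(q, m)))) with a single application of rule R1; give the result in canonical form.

Answer: r(m)

Derivation:
Canonical form:  r(m + q + t(q, m))
R1 matches:  uses t(q, m);  v := m + q, x := q, z := m
The variable takes the whole remainder — replace the entire application.
Giving:  r(m)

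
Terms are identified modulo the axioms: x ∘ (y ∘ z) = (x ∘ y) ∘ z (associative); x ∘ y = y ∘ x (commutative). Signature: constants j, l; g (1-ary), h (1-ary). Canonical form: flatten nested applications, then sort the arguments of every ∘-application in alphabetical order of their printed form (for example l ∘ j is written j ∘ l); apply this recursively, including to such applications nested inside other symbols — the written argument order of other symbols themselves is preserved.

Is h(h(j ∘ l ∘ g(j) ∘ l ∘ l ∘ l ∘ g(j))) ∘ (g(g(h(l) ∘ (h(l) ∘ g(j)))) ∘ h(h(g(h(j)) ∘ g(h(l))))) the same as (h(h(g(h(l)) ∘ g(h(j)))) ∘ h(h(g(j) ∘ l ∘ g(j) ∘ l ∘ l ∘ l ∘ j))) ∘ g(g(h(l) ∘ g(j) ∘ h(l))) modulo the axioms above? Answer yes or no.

Answer: yes — both canonical forms are g(g(g(j) ∘ h(l) ∘ h(l))) ∘ h(h(g(h(j)) ∘ g(h(l)))) ∘ h(h(g(j) ∘ g(j) ∘ j ∘ l ∘ l ∘ l ∘ l))

Derivation:
Left:  h(h(j ∘ l ∘ g(j) ∘ l ∘ l ∘ l ∘ g(j))) ∘ (g(g(h(l) ∘ (h(l) ∘ g(j)))) ∘ h(h(g(h(j)) ∘ g(h(l)))))
  Un-nest:  h(h(j ∘ l ∘ g(j) ∘ l ∘ l ∘ l ∘ g(j))) ∘ g(g(h(l) ∘ (h(l) ∘ g(j)))) ∘ h(h(g(h(j)) ∘ g(h(l))))
  Inside:  h(h(j ∘ l ∘ g(j) ∘ l ∘ l ∘ l ∘ g(j)))  →  h(h(g(j) ∘ g(j) ∘ j ∘ l ∘ l ∘ l ∘ l))
  Inside:  g(g(h(l) ∘ (h(l) ∘ g(j))))  →  g(g(g(j) ∘ h(l) ∘ h(l)))
  Sort:  g(g(g(j) ∘ h(l) ∘ h(l))) ∘ h(h(g(h(j)) ∘ g(h(l)))) ∘ h(h(g(j) ∘ g(j) ∘ j ∘ l ∘ l ∘ l ∘ l))
Right:  (h(h(g(h(l)) ∘ g(h(j)))) ∘ h(h(g(j) ∘ l ∘ g(j) ∘ l ∘ l ∘ l ∘ j))) ∘ g(g(h(l) ∘ g(j) ∘ h(l)))
  Merge nested applications:  h(h(g(h(l)) ∘ g(h(j)))) ∘ h(h(g(j) ∘ l ∘ g(j) ∘ l ∘ l ∘ l ∘ j)) ∘ g(g(h(l) ∘ g(j) ∘ h(l)))
  Canonicalize subterm:  h(h(g(h(l)) ∘ g(h(j))))  →  h(h(g(h(j)) ∘ g(h(l))))
  Simplify inside:  h(h(g(j) ∘ l ∘ g(j) ∘ l ∘ l ∘ l ∘ j))  →  h(h(g(j) ∘ g(j) ∘ j ∘ l ∘ l ∘ l ∘ l))
  Inside:  g(g(h(l) ∘ g(j) ∘ h(l)))  →  g(g(g(j) ∘ h(l) ∘ h(l)))
  Order the arguments:  g(g(g(j) ∘ h(l) ∘ h(l))) ∘ h(h(g(h(j)) ∘ g(h(l)))) ∘ h(h(g(j) ∘ g(j) ∘ j ∘ l ∘ l ∘ l ∘ l))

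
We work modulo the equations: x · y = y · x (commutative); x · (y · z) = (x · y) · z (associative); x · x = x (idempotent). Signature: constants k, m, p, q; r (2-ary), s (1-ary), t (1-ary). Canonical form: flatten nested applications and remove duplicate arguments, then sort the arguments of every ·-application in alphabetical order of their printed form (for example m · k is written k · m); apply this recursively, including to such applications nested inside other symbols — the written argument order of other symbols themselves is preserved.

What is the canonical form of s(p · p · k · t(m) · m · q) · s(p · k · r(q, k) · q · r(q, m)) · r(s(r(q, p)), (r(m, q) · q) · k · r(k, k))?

Answer: r(s(r(q, p)), k · q · r(k, k) · r(m, q)) · s(k · m · p · q · t(m)) · s(k · p · q · r(q, k) · r(q, m))

Derivation:
Simplify inside:  s(p · p · k · t(m) · m · q)  →  s(k · m · p · q · t(m))
Canonicalize subterm:  s(p · k · r(q, k) · q · r(q, m))  →  s(k · p · q · r(q, k) · r(q, m))
Canonicalize subterm:  r(s(r(q, p)), (r(m, q) · q) · k · r(k, k))  →  r(s(r(q, p)), k · q · r(k, k) · r(m, q))
Sort:  r(s(r(q, p)), k · q · r(k, k) · r(m, q)) · s(k · m · p · q · t(m)) · s(k · p · q · r(q, k) · r(q, m))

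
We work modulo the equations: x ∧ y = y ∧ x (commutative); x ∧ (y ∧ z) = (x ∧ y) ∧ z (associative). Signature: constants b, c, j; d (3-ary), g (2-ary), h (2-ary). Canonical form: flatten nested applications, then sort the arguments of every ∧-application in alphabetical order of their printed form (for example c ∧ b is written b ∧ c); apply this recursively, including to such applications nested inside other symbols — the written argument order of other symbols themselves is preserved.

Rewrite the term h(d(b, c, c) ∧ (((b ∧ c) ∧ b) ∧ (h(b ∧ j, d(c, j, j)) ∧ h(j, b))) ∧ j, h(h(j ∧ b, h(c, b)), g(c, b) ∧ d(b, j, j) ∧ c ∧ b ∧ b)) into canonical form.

Answer: h(b ∧ b ∧ c ∧ d(b, c, c) ∧ h(b ∧ j, d(c, j, j)) ∧ h(j, b) ∧ j, h(h(b ∧ j, h(c, b)), b ∧ b ∧ c ∧ d(b, j, j) ∧ g(c, b)))

Derivation:
Focus inside:  d(b, c, c) ∧ (((b ∧ c) ∧ b) ∧ (h(b ∧ j, d(c, j, j)) ∧ h(j, b))) ∧ j
Un-nest:  d(b, c, c) ∧ b ∧ c ∧ b ∧ h(b ∧ j, d(c, j, j)) ∧ h(j, b) ∧ j
Sort arguments:  b ∧ b ∧ c ∧ d(b, c, c) ∧ h(b ∧ j, d(c, j, j)) ∧ h(j, b) ∧ j
Put back:  h(b ∧ b ∧ c ∧ d(b, c, c) ∧ h(b ∧ j, d(c, j, j)) ∧ h(j, b) ∧ j, h(h(b ∧ j, h(c, b)), b ∧ b ∧ c ∧ d(b, j, j) ∧ g(c, b)))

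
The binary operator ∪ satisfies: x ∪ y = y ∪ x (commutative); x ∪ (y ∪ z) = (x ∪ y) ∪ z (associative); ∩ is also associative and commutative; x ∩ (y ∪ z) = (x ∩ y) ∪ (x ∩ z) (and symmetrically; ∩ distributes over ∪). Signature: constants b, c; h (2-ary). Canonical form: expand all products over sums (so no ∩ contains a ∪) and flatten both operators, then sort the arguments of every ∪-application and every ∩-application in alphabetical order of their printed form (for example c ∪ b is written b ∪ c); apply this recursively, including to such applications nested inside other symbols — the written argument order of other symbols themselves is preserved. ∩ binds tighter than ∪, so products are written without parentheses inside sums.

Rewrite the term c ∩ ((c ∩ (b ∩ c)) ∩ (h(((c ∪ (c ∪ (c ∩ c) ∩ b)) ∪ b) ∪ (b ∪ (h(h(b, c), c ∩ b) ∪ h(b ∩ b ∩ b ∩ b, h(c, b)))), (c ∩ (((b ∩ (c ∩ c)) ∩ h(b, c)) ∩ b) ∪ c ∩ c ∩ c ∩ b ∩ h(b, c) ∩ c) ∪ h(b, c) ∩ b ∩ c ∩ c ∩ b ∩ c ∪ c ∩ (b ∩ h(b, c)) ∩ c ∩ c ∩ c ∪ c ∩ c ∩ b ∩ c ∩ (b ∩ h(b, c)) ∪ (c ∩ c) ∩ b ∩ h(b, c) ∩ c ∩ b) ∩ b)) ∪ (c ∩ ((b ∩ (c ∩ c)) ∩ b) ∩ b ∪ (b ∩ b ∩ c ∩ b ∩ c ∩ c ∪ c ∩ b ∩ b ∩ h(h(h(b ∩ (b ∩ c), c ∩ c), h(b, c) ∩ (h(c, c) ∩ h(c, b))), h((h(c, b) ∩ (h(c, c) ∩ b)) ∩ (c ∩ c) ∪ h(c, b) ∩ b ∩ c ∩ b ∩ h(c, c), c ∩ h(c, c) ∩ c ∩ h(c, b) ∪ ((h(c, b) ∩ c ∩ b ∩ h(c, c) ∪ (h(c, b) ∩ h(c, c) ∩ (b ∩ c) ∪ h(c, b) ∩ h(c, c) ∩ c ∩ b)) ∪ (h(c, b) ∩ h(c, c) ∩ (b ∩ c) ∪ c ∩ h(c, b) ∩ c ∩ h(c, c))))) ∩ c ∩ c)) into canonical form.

Flatten:  b ∩ b ∩ c ∩ c ∩ c ∩ h(b ∪ b ∪ b ∩ c ∩ c ∪ c ∪ c ∪ h(b ∩ b ∩ b ∩ b, h(c, b)) ∪ h(h(b, c), b ∩ c), b ∩ b ∩ c ∩ c ∩ c ∩ h(b, c) ∪ b ∩ b ∩ c ∩ c ∩ c ∩ h(b, c) ∪ b ∩ b ∩ c ∩ c ∩ c ∩ h(b, c) ∪ b ∩ b ∩ c ∩ c ∩ c ∩ h(b, c) ∪ b ∩ c ∩ c ∩ c ∩ c ∩ h(b, c) ∪ b ∩ c ∩ c ∩ c ∩ c ∩ h(b, c)) ∪ b ∩ b ∩ b ∩ c ∩ c ∩ c ∪ b ∩ b ∩ b ∩ c ∩ c ∩ c ∪ b ∩ b ∩ c ∩ c ∩ c ∩ h(h(h(b ∩ b ∩ c, c ∩ c), h(b, c) ∩ h(c, b) ∩ h(c, c)), h(b ∩ b ∩ c ∩ h(c, b) ∩ h(c, c) ∪ b ∩ c ∩ c ∩ h(c, b) ∩ h(c, c), b ∩ c ∩ h(c, b) ∩ h(c, c) ∪ b ∩ c ∩ h(c, b) ∩ h(c, c) ∪ b ∩ c ∩ h(c, b) ∩ h(c, c) ∪ b ∩ c ∩ h(c, b) ∩ h(c, c) ∪ c ∩ c ∩ h(c, b) ∩ h(c, c) ∪ c ∩ c ∩ h(c, b) ∩ h(c, c)))
Order the arguments:  b ∩ b ∩ b ∩ c ∩ c ∩ c ∪ b ∩ b ∩ b ∩ c ∩ c ∩ c ∪ b ∩ b ∩ c ∩ c ∩ c ∩ h(b ∪ b ∪ b ∩ c ∩ c ∪ c ∪ c ∪ h(b ∩ b ∩ b ∩ b, h(c, b)) ∪ h(h(b, c), b ∩ c), b ∩ b ∩ c ∩ c ∩ c ∩ h(b, c) ∪ b ∩ b ∩ c ∩ c ∩ c ∩ h(b, c) ∪ b ∩ b ∩ c ∩ c ∩ c ∩ h(b, c) ∪ b ∩ b ∩ c ∩ c ∩ c ∩ h(b, c) ∪ b ∩ c ∩ c ∩ c ∩ c ∩ h(b, c) ∪ b ∩ c ∩ c ∩ c ∩ c ∩ h(b, c)) ∪ b ∩ b ∩ c ∩ c ∩ c ∩ h(h(h(b ∩ b ∩ c, c ∩ c), h(b, c) ∩ h(c, b) ∩ h(c, c)), h(b ∩ b ∩ c ∩ h(c, b) ∩ h(c, c) ∪ b ∩ c ∩ c ∩ h(c, b) ∩ h(c, c), b ∩ c ∩ h(c, b) ∩ h(c, c) ∪ b ∩ c ∩ h(c, b) ∩ h(c, c) ∪ b ∩ c ∩ h(c, b) ∩ h(c, c) ∪ b ∩ c ∩ h(c, b) ∩ h(c, c) ∪ c ∩ c ∩ h(c, b) ∩ h(c, c) ∪ c ∩ c ∩ h(c, b) ∩ h(c, c)))

Answer: b ∩ b ∩ b ∩ c ∩ c ∩ c ∪ b ∩ b ∩ b ∩ c ∩ c ∩ c ∪ b ∩ b ∩ c ∩ c ∩ c ∩ h(b ∪ b ∪ b ∩ c ∩ c ∪ c ∪ c ∪ h(b ∩ b ∩ b ∩ b, h(c, b)) ∪ h(h(b, c), b ∩ c), b ∩ b ∩ c ∩ c ∩ c ∩ h(b, c) ∪ b ∩ b ∩ c ∩ c ∩ c ∩ h(b, c) ∪ b ∩ b ∩ c ∩ c ∩ c ∩ h(b, c) ∪ b ∩ b ∩ c ∩ c ∩ c ∩ h(b, c) ∪ b ∩ c ∩ c ∩ c ∩ c ∩ h(b, c) ∪ b ∩ c ∩ c ∩ c ∩ c ∩ h(b, c)) ∪ b ∩ b ∩ c ∩ c ∩ c ∩ h(h(h(b ∩ b ∩ c, c ∩ c), h(b, c) ∩ h(c, b) ∩ h(c, c)), h(b ∩ b ∩ c ∩ h(c, b) ∩ h(c, c) ∪ b ∩ c ∩ c ∩ h(c, b) ∩ h(c, c), b ∩ c ∩ h(c, b) ∩ h(c, c) ∪ b ∩ c ∩ h(c, b) ∩ h(c, c) ∪ b ∩ c ∩ h(c, b) ∩ h(c, c) ∪ b ∩ c ∩ h(c, b) ∩ h(c, c) ∪ c ∩ c ∩ h(c, b) ∩ h(c, c) ∪ c ∩ c ∩ h(c, b) ∩ h(c, c)))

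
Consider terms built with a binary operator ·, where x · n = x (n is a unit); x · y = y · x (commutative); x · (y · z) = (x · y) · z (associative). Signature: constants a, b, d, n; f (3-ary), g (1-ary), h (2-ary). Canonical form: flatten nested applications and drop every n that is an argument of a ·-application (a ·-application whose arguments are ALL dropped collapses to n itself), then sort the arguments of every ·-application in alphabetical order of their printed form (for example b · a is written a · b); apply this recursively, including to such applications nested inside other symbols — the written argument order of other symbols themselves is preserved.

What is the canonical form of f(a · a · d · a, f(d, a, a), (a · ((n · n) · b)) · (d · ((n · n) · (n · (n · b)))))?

Focus inside:  (a · ((n · n) · b)) · (d · ((n · n) · (n · (n · b))))
Un-nest:  a · n · n · b · d · n · n · n · n · b
Unit:  drop n (×6)
Sort:  a · b · b · d
Reassemble:  f(a · a · a · d, f(d, a, a), a · b · b · d)

Answer: f(a · a · a · d, f(d, a, a), a · b · b · d)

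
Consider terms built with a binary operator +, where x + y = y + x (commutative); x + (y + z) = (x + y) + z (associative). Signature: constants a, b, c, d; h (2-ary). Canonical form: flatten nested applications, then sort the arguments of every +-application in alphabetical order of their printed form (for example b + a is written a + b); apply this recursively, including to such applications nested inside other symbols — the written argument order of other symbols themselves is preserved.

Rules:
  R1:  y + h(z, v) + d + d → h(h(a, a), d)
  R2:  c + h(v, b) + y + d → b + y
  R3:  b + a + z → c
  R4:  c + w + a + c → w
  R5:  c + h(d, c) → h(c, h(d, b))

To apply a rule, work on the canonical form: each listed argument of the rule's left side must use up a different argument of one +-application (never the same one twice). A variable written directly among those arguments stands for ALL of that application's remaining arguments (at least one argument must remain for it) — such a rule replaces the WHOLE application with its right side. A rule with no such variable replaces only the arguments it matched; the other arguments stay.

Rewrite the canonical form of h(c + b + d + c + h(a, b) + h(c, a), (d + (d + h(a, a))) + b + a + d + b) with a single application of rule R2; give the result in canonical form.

Canonical form:  h(b + c + c + d + h(a, b) + h(c, a), a + b + b + d + d + d + h(a, a))
Match R2:  consume c, d, h(a, b);  v := a, y := b + c + h(c, a)
The extension variable absorbs all remaining arguments, so the whole application is rewritten.
New term:  h(b + b + c + h(c, a), a + b + b + d + d + d + h(a, a))

Answer: h(b + b + c + h(c, a), a + b + b + d + d + d + h(a, a))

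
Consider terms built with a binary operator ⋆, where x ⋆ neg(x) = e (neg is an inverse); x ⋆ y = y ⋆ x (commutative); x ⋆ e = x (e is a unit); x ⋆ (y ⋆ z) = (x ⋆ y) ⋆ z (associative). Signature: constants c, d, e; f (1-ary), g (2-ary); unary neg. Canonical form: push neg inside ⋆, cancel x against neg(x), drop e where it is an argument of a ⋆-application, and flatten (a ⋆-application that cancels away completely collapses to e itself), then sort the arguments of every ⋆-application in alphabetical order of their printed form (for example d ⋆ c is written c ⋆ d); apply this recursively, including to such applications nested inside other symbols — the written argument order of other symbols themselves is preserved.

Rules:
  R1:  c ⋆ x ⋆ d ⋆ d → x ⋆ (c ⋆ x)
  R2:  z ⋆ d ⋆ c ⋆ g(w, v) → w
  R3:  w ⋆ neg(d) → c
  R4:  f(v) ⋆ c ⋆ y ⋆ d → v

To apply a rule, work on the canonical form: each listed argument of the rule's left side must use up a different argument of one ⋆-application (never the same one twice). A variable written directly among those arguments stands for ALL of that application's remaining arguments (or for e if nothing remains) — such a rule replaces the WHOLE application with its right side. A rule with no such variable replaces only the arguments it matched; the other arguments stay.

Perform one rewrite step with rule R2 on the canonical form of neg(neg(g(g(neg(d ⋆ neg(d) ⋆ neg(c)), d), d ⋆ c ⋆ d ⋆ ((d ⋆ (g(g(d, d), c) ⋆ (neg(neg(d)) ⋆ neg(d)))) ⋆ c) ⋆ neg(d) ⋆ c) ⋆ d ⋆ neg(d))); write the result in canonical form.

Answer: g(g(c, d), g(d, d))

Derivation:
Canonical form:  g(g(c, d), c ⋆ c ⋆ c ⋆ d ⋆ d ⋆ g(g(d, d), c))
Match R2:  consume c, d, g(g(d, d), c);  v := c, w := g(d, d), z := c ⋆ c ⋆ d
The variable takes the whole remainder — replace the entire application.
Giving:  g(g(c, d), g(d, d))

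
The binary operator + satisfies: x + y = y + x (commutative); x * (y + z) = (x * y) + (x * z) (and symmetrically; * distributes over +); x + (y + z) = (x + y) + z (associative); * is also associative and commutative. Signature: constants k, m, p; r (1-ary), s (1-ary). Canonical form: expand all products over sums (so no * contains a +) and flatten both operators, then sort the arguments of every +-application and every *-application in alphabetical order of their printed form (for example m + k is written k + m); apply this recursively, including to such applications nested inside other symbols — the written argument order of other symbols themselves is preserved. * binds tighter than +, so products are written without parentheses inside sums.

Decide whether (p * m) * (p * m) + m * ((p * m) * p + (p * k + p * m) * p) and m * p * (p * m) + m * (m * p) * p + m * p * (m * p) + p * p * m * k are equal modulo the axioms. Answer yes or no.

Left:  (p * m) * (p * m) + m * ((p * m) * p + (p * k + p * m) * p)
  Distribute:  m * m * p * p + m * m * p * p + k * m * p * p + m * m * p * p
  Sort:  k * m * p * p + m * m * p * p + m * m * p * p + m * m * p * p
Right:  m * p * (p * m) + m * (m * p) * p + m * p * (m * p) + p * p * m * k
  Flatten:  m * m * p * p + m * m * p * p + m * m * p * p + k * m * p * p
  Sort:  k * m * p * p + m * m * p * p + m * m * p * p + m * m * p * p

Answer: yes — both canonical forms are k * m * p * p + m * m * p * p + m * m * p * p + m * m * p * p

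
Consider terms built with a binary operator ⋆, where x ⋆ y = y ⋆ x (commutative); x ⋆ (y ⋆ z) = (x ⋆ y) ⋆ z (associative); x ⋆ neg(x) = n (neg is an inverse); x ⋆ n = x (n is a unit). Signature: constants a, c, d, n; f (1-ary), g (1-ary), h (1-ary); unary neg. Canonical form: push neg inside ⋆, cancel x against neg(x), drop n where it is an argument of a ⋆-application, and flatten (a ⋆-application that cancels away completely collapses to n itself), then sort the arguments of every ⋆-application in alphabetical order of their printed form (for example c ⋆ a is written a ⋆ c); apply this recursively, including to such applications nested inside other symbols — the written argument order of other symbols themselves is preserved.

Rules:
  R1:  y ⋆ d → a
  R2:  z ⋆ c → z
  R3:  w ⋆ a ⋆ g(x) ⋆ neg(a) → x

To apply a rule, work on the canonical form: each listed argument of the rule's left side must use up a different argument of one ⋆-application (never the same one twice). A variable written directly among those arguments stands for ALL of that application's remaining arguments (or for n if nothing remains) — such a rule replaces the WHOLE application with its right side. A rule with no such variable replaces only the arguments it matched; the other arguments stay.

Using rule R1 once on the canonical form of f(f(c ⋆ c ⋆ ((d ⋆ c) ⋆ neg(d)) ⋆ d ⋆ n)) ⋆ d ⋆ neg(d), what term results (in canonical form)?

Canonical form:  f(f(c ⋆ c ⋆ c ⋆ d))
Apply R1:  consuming d;  y := c ⋆ c ⋆ c
The variable takes the whole remainder — replace the entire application.
New term:  f(f(a))

Answer: f(f(a))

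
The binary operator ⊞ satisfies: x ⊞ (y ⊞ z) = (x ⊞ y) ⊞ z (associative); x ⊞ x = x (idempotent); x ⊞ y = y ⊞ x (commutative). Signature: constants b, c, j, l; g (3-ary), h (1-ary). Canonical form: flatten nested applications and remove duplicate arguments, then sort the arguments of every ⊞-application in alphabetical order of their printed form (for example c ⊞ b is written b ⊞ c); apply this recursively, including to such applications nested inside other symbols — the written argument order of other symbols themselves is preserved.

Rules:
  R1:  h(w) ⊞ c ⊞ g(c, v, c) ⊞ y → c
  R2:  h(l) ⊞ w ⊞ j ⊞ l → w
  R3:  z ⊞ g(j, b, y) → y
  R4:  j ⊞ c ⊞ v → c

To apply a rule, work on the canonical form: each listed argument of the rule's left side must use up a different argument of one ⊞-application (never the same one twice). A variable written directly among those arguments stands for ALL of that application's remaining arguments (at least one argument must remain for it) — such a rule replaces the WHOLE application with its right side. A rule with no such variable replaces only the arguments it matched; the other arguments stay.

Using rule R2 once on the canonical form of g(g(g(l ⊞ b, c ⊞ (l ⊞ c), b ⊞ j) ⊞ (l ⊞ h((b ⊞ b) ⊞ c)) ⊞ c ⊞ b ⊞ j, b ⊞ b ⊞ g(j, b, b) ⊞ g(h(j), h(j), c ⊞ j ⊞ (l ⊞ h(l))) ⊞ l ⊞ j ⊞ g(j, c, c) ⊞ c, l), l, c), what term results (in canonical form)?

Answer: g(g(b ⊞ c ⊞ g(b ⊞ l, c ⊞ l, b ⊞ j) ⊞ h(b ⊞ c) ⊞ j ⊞ l, b ⊞ c ⊞ g(h(j), h(j), c) ⊞ g(j, b, b) ⊞ g(j, c, c) ⊞ j ⊞ l, l), l, c)

Derivation:
Canonical form:  g(g(b ⊞ c ⊞ g(b ⊞ l, c ⊞ l, b ⊞ j) ⊞ h(b ⊞ c) ⊞ j ⊞ l, b ⊞ c ⊞ g(h(j), h(j), c ⊞ h(l) ⊞ j ⊞ l) ⊞ g(j, b, b) ⊞ g(j, c, c) ⊞ j ⊞ l, l), l, c)
R2 matches:  uses h(l), j, l;  w := c
Every leftover argument binds to the variable; the entire application is replaced.
Result:  g(g(b ⊞ c ⊞ g(b ⊞ l, c ⊞ l, b ⊞ j) ⊞ h(b ⊞ c) ⊞ j ⊞ l, b ⊞ c ⊞ g(h(j), h(j), c) ⊞ g(j, b, b) ⊞ g(j, c, c) ⊞ j ⊞ l, l), l, c)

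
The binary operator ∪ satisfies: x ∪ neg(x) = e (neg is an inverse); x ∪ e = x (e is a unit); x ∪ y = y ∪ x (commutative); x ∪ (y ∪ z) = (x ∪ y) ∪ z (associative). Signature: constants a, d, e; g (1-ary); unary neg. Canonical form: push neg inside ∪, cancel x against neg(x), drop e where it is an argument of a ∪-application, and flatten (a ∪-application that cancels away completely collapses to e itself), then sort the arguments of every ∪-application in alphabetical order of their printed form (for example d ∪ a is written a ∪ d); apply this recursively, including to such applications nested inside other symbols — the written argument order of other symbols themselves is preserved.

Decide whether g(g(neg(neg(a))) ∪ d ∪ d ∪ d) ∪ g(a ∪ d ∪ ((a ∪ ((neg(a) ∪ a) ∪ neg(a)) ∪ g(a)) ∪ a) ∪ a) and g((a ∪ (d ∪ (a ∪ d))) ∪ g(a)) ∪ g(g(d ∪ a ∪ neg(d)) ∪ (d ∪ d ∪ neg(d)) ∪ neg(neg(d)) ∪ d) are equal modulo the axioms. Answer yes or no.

Left:  g(g(neg(neg(a))) ∪ d ∪ d ∪ d) ∪ g(a ∪ d ∪ ((a ∪ ((neg(a) ∪ a) ∪ neg(a)) ∪ g(a)) ∪ a) ∪ a)
  Push neg inside:  distribute neg over ∪ and collapse double neg
  Collect:  g(d ∪ d ∪ d ∪ g(a)) ∪ g(a ∪ a ∪ a ∪ d ∪ g(a))
  Order the arguments:  g(a ∪ a ∪ a ∪ d ∪ g(a)) ∪ g(d ∪ d ∪ d ∪ g(a))
Right:  g((a ∪ (d ∪ (a ∪ d))) ∪ g(a)) ∪ g(g(d ∪ a ∪ neg(d)) ∪ (d ∪ d ∪ neg(d)) ∪ neg(neg(d)) ∪ d)
  Push neg inside:  distribute neg over ∪ and collapse double neg
  Collect terms:  g(a ∪ a ∪ d ∪ d ∪ g(a)) ∪ g(d ∪ d ∪ d ∪ g(a))

Answer: no — g(a ∪ a ∪ a ∪ d ∪ g(a)) ∪ g(d ∪ d ∪ d ∪ g(a)) vs g(a ∪ a ∪ d ∪ d ∪ g(a)) ∪ g(d ∪ d ∪ d ∪ g(a))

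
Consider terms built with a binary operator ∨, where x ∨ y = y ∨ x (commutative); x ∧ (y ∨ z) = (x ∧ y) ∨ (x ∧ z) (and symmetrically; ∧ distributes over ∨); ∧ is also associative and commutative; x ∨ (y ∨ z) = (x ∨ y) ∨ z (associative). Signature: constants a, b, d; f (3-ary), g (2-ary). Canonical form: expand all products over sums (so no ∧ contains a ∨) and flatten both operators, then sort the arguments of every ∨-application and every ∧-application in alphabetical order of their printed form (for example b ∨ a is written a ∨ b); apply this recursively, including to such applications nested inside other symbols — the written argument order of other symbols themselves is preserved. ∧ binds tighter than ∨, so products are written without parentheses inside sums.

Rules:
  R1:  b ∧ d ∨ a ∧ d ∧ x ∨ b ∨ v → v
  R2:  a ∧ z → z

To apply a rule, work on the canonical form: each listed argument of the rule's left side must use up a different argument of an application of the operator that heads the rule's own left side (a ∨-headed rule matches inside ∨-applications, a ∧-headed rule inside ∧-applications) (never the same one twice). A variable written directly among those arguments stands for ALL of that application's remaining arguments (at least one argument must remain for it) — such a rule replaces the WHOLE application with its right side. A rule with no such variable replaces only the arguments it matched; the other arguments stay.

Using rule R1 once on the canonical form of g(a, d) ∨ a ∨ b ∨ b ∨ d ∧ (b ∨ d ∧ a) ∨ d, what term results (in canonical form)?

Canonical form:  a ∨ a ∧ d ∧ d ∨ b ∨ b ∨ b ∧ d ∨ d ∨ g(a, d)
Match R1:  consume a ∧ d ∧ d, b, b ∧ d;  v := a ∨ b ∨ d ∨ g(a, d), x := d
The extension variable absorbs all remaining arguments, so the whole application is rewritten.
New term:  a ∨ b ∨ d ∨ g(a, d)

Answer: a ∨ b ∨ d ∨ g(a, d)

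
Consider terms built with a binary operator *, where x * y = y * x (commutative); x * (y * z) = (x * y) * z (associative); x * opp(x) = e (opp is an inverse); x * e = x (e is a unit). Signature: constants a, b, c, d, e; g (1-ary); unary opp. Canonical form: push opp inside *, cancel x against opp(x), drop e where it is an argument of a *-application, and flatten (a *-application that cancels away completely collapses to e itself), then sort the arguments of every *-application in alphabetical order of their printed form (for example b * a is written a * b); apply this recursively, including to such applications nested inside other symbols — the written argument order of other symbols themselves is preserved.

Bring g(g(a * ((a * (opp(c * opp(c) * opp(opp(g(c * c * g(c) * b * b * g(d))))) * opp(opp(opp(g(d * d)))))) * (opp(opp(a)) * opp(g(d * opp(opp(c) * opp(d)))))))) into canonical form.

Work inside:  a * ((a * (opp(c * opp(c) * opp(opp(g(c * c * g(c) * b * b * g(d))))) * opp(opp(opp(g(d * d)))))) * (opp(opp(a)) * opp(g(d * opp(opp(c) * opp(d))))))
Push opp inside:  distribute opp over * and collapse double opp
Inverses cancel:  c cancels
Collect terms:  a * a * a * opp(g(b * b * c * c * g(c) * g(d))) * opp(g(d * d)) * opp(g(c * d * d))
Sort:  a * a * a * opp(g(b * b * c * c * g(c) * g(d))) * opp(g(c * d * d)) * opp(g(d * d))
Rebuild:  g(g(a * a * a * opp(g(b * b * c * c * g(c) * g(d))) * opp(g(c * d * d)) * opp(g(d * d))))

Answer: g(g(a * a * a * opp(g(b * b * c * c * g(c) * g(d))) * opp(g(c * d * d)) * opp(g(d * d))))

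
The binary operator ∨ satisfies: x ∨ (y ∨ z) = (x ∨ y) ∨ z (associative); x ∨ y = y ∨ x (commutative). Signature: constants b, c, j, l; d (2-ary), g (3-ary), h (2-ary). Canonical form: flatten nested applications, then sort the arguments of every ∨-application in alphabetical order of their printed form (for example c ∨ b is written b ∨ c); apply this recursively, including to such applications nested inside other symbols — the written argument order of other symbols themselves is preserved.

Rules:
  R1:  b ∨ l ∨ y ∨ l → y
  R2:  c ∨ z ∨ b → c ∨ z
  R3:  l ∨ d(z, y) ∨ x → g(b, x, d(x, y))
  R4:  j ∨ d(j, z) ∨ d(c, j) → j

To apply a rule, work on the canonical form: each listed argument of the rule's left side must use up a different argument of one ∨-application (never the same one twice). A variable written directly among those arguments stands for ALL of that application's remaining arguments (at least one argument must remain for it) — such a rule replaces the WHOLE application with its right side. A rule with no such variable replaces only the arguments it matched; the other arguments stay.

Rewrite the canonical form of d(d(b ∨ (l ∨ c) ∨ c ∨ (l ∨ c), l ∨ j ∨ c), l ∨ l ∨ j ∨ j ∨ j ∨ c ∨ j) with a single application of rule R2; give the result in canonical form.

Canonical form:  d(d(b ∨ c ∨ c ∨ c ∨ l ∨ l, c ∨ j ∨ l), c ∨ j ∨ j ∨ j ∨ j ∨ l ∨ l)
Match R2:  consume b, c;  z := c ∨ c ∨ l ∨ l
The extension variable absorbs all remaining arguments, so the whole application is rewritten.
Result:  d(d(c ∨ c ∨ c ∨ l ∨ l, c ∨ j ∨ l), c ∨ j ∨ j ∨ j ∨ j ∨ l ∨ l)

Answer: d(d(c ∨ c ∨ c ∨ l ∨ l, c ∨ j ∨ l), c ∨ j ∨ j ∨ j ∨ j ∨ l ∨ l)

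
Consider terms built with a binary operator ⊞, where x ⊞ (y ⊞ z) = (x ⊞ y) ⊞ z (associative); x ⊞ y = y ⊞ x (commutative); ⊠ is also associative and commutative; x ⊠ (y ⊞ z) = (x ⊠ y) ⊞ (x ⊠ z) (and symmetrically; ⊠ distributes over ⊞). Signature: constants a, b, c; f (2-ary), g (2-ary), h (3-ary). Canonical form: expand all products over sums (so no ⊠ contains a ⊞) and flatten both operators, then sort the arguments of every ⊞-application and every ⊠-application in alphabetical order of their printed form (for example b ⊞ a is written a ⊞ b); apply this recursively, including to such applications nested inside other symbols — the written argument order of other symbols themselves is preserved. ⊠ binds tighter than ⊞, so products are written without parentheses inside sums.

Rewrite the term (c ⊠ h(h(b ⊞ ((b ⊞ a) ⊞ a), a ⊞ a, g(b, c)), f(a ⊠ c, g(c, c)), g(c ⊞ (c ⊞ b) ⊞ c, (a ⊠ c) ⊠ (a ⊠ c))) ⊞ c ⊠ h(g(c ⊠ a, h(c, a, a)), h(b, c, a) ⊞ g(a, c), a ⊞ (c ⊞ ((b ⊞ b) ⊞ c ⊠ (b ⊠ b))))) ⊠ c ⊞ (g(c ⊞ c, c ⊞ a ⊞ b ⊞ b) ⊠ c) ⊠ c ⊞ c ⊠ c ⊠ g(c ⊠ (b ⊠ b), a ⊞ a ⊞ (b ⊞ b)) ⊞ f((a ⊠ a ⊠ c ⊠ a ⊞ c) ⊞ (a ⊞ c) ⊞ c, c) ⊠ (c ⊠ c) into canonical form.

Expand:  c ⊠ c ⊠ h(h(a ⊞ a ⊞ b ⊞ b, a ⊞ a, g(b, c)), f(a ⊠ c, g(c, c)), g(b ⊞ c ⊞ c ⊞ c, a ⊠ a ⊠ c ⊠ c)) ⊞ c ⊠ c ⊠ h(g(a ⊠ c, h(c, a, a)), g(a, c) ⊞ h(b, c, a), a ⊞ b ⊞ b ⊞ b ⊠ b ⊠ c ⊞ c) ⊞ c ⊠ c ⊠ g(c ⊞ c, a ⊞ b ⊞ b ⊞ c) ⊞ c ⊠ c ⊠ g(b ⊠ b ⊠ c, a ⊞ a ⊞ b ⊞ b) ⊞ c ⊠ c ⊠ f(a ⊞ a ⊠ a ⊠ a ⊠ c ⊞ c ⊞ c ⊞ c, c)
Sort:  c ⊠ c ⊠ f(a ⊞ a ⊠ a ⊠ a ⊠ c ⊞ c ⊞ c ⊞ c, c) ⊞ c ⊠ c ⊠ g(b ⊠ b ⊠ c, a ⊞ a ⊞ b ⊞ b) ⊞ c ⊠ c ⊠ g(c ⊞ c, a ⊞ b ⊞ b ⊞ c) ⊞ c ⊠ c ⊠ h(g(a ⊠ c, h(c, a, a)), g(a, c) ⊞ h(b, c, a), a ⊞ b ⊞ b ⊞ b ⊠ b ⊠ c ⊞ c) ⊞ c ⊠ c ⊠ h(h(a ⊞ a ⊞ b ⊞ b, a ⊞ a, g(b, c)), f(a ⊠ c, g(c, c)), g(b ⊞ c ⊞ c ⊞ c, a ⊠ a ⊠ c ⊠ c))

Answer: c ⊠ c ⊠ f(a ⊞ a ⊠ a ⊠ a ⊠ c ⊞ c ⊞ c ⊞ c, c) ⊞ c ⊠ c ⊠ g(b ⊠ b ⊠ c, a ⊞ a ⊞ b ⊞ b) ⊞ c ⊠ c ⊠ g(c ⊞ c, a ⊞ b ⊞ b ⊞ c) ⊞ c ⊠ c ⊠ h(g(a ⊠ c, h(c, a, a)), g(a, c) ⊞ h(b, c, a), a ⊞ b ⊞ b ⊞ b ⊠ b ⊠ c ⊞ c) ⊞ c ⊠ c ⊠ h(h(a ⊞ a ⊞ b ⊞ b, a ⊞ a, g(b, c)), f(a ⊠ c, g(c, c)), g(b ⊞ c ⊞ c ⊞ c, a ⊠ a ⊠ c ⊠ c))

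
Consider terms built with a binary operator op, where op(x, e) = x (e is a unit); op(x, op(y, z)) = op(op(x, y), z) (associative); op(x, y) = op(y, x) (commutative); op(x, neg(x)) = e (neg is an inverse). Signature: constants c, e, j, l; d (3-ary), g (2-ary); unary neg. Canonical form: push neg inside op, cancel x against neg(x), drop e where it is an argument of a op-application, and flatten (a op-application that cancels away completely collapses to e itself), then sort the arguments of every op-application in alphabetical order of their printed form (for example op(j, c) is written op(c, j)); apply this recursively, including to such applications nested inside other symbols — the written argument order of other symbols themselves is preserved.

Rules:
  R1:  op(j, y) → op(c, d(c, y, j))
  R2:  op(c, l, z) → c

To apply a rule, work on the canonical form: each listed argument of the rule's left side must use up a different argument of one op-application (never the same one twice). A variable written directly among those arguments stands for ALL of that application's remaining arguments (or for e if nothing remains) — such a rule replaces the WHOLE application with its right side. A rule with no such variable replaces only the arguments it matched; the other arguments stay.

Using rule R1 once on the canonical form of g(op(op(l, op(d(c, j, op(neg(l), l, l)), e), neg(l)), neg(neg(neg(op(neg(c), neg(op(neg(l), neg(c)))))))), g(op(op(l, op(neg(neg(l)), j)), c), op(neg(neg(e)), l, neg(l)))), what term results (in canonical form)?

Answer: g(op(d(c, j, l), neg(l)), g(op(c, d(c, op(c, l, l), j)), e))

Derivation:
Canonical form:  g(op(d(c, j, l), neg(l)), g(op(c, j, l, l), e))
Match R1:  consume j;  y := op(c, l, l)
The variable takes the whole remainder — replace the entire application.
Giving:  g(op(d(c, j, l), neg(l)), g(op(c, d(c, op(c, l, l), j)), e))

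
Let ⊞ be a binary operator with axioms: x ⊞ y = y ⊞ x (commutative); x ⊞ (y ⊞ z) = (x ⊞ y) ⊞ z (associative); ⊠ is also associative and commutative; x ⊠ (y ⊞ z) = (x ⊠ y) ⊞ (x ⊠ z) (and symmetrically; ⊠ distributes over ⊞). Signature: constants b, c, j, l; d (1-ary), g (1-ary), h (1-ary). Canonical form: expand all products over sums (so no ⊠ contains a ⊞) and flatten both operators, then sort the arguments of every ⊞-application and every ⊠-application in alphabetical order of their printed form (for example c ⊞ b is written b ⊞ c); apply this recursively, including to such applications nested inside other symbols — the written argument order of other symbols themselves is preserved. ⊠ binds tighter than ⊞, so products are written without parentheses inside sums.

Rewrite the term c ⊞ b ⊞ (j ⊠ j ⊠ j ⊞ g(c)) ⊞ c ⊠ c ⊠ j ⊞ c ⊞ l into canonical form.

Answer: b ⊞ c ⊞ c ⊞ c ⊠ c ⊠ j ⊞ g(c) ⊞ j ⊠ j ⊠ j ⊞ l

Derivation:
Merge nested applications:  c ⊞ b ⊞ j ⊠ j ⊠ j ⊞ g(c) ⊞ c ⊠ c ⊠ j ⊞ c ⊞ l
Order the arguments:  b ⊞ c ⊞ c ⊞ c ⊠ c ⊠ j ⊞ g(c) ⊞ j ⊠ j ⊠ j ⊞ l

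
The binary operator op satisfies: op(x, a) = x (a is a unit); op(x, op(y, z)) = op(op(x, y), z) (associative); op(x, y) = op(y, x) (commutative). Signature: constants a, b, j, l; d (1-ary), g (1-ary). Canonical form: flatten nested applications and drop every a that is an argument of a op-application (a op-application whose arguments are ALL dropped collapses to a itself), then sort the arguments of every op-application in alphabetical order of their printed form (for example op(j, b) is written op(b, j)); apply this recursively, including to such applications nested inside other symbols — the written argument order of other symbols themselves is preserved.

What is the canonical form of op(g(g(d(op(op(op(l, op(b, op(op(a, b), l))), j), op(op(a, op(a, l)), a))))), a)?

Inside:  g(g(d(op(op(op(l, op(b, op(op(a, b), l))), j), op(op(a, op(a, l)), a)))))  →  g(g(d(op(b, b, j, l, l, l))))
Drop the unit:  drop a
Sort arguments:  g(g(d(op(b, b, j, l, l, l))))

Answer: g(g(d(op(b, b, j, l, l, l))))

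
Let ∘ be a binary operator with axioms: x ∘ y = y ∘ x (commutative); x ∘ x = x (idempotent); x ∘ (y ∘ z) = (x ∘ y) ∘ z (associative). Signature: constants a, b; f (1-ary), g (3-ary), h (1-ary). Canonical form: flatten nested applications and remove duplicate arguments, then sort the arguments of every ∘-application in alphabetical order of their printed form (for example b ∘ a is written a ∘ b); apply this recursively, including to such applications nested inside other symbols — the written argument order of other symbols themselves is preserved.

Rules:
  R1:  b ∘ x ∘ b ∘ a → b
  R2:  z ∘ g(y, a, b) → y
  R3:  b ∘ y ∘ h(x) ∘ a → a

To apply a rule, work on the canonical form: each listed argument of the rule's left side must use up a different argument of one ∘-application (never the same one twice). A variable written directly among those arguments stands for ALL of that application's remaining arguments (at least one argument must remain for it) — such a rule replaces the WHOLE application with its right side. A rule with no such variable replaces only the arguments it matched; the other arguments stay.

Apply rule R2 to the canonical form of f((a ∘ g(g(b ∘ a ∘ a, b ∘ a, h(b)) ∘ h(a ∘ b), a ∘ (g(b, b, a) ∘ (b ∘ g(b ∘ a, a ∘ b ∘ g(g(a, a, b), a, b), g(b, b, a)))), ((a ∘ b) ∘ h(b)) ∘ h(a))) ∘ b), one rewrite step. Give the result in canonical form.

Canonical form:  f(a ∘ b ∘ g(g(a ∘ b, a ∘ b, h(b)) ∘ h(a ∘ b), a ∘ b ∘ g(a ∘ b, a ∘ b ∘ g(g(a, a, b), a, b), g(b, b, a)) ∘ g(b, b, a), a ∘ b ∘ h(a) ∘ h(b)))
Match R2:  consume g(g(a, a, b), a, b);  y := g(a, a, b), z := a ∘ b
The extension variable absorbs all remaining arguments, so the whole application is rewritten.
New term:  f(a ∘ b ∘ g(g(a ∘ b, a ∘ b, h(b)) ∘ h(a ∘ b), a ∘ b ∘ g(a ∘ b, g(a, a, b), g(b, b, a)) ∘ g(b, b, a), a ∘ b ∘ h(a) ∘ h(b)))

Answer: f(a ∘ b ∘ g(g(a ∘ b, a ∘ b, h(b)) ∘ h(a ∘ b), a ∘ b ∘ g(a ∘ b, g(a, a, b), g(b, b, a)) ∘ g(b, b, a), a ∘ b ∘ h(a) ∘ h(b)))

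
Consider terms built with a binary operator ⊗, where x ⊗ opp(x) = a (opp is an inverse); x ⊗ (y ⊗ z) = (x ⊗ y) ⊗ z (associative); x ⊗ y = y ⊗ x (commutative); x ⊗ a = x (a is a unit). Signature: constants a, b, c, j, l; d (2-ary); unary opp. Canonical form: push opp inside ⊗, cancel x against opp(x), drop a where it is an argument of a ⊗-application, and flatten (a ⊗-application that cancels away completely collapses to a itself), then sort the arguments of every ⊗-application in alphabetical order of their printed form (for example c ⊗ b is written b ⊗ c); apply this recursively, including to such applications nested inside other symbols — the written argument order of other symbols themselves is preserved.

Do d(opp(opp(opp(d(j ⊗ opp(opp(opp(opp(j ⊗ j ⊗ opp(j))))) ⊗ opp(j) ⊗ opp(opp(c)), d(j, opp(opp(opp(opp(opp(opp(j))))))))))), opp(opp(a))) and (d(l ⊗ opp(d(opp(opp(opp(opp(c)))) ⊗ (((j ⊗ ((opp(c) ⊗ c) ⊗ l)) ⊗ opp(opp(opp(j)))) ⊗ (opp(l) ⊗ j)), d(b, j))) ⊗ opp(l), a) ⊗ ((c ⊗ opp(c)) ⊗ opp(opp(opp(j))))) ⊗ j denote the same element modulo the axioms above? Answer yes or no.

Left:  d(opp(opp(opp(d(j ⊗ opp(opp(opp(opp(j ⊗ j ⊗ opp(j))))) ⊗ opp(j) ⊗ opp(opp(c)), d(j, opp(opp(opp(opp(opp(opp(j))))))))))), opp(opp(a)))
  Work inside:  j ⊗ opp(opp(opp(opp(j ⊗ j ⊗ opp(j))))) ⊗ opp(j) ⊗ opp(opp(c))
  Push opp inside:  distribute opp over ⊗ and collapse double opp
  Collect:  j ⊗ c
  Order the arguments:  c ⊗ j
  Rebuild:  d(opp(d(c ⊗ j, d(j, j))), a)
Right:  (d(l ⊗ opp(d(opp(opp(opp(opp(c)))) ⊗ (((j ⊗ ((opp(c) ⊗ c) ⊗ l)) ⊗ opp(opp(opp(j)))) ⊗ (opp(l) ⊗ j)), d(b, j))) ⊗ opp(l), a) ⊗ ((c ⊗ opp(c)) ⊗ opp(opp(opp(j))))) ⊗ j
  Push opp inside:  distribute opp over ⊗ and collapse double opp
  Inverses cancel:  c cancels; j cancels
  Combine occurrences:  d(opp(d(c ⊗ j, d(b, j))), a)

Answer: no — d(opp(d(c ⊗ j, d(j, j))), a) vs d(opp(d(c ⊗ j, d(b, j))), a)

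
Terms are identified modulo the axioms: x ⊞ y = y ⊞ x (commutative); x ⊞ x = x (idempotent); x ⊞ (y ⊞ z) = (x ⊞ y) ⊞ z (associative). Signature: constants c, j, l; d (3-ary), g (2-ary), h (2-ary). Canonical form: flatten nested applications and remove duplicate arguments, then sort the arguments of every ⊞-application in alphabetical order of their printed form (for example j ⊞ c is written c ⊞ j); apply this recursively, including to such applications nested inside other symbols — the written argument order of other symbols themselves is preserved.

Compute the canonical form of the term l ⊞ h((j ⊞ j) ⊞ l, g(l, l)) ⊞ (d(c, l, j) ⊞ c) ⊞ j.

Answer: c ⊞ d(c, l, j) ⊞ h(j ⊞ l, g(l, l)) ⊞ j ⊞ l

Derivation:
Un-nest:  l ⊞ h((j ⊞ j) ⊞ l, g(l, l)) ⊞ d(c, l, j) ⊞ c ⊞ j
Canonicalize subterm:  h((j ⊞ j) ⊞ l, g(l, l))  →  h(j ⊞ l, g(l, l))
Sort arguments:  c ⊞ d(c, l, j) ⊞ h(j ⊞ l, g(l, l)) ⊞ j ⊞ l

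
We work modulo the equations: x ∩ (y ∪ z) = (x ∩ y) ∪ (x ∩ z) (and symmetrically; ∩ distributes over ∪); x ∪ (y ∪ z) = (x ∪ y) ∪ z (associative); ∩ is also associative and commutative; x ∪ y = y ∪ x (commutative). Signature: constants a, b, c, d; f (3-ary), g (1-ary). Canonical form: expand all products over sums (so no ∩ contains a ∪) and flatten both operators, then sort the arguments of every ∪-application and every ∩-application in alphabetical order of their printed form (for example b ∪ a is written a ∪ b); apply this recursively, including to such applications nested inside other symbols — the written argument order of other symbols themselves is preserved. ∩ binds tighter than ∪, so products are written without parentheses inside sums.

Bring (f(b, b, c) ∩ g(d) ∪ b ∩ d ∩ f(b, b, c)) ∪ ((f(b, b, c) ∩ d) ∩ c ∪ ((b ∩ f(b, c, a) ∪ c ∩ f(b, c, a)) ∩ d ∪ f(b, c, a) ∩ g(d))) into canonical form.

Expand products over sums:  f(b, b, c) ∩ g(d) ∪ b ∩ d ∩ f(b, b, c) ∪ c ∩ d ∩ f(b, b, c) ∪ b ∩ d ∩ f(b, c, a) ∪ c ∩ d ∩ f(b, c, a) ∪ f(b, c, a) ∩ g(d)
Sort arguments:  b ∩ d ∩ f(b, b, c) ∪ b ∩ d ∩ f(b, c, a) ∪ c ∩ d ∩ f(b, b, c) ∪ c ∩ d ∩ f(b, c, a) ∪ f(b, b, c) ∩ g(d) ∪ f(b, c, a) ∩ g(d)

Answer: b ∩ d ∩ f(b, b, c) ∪ b ∩ d ∩ f(b, c, a) ∪ c ∩ d ∩ f(b, b, c) ∪ c ∩ d ∩ f(b, c, a) ∪ f(b, b, c) ∩ g(d) ∪ f(b, c, a) ∩ g(d)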